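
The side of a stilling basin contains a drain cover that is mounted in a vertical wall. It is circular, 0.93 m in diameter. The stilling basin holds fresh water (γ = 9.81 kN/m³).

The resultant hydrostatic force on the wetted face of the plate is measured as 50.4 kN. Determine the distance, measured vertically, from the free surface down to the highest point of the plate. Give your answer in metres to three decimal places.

γ = 9.81 kN/m³.
A = π(0.465)² = 0.679291 m².
From F = γ·h_c·A, the centroid depth is h_c = 50.4/(9.81 × 0.679291) = 7.5632 m.
The centroid is at the centre, 0.465 m below the top of the plate, so the highest point sits at h_top = 7.5632 − 0.465 = 7.0982 m below the surface.

d_top ≈ 7.098 m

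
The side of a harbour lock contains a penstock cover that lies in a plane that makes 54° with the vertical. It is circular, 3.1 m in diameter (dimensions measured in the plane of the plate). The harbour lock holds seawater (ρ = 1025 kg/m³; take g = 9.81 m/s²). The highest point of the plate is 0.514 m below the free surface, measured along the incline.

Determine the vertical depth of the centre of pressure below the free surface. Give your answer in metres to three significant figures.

γ = ρg = 1025 × 9.81 / 1000 = 10.05525 kN/m³.
The plate makes 54° with the vertical, i.e. θ = 90° − 54° = 36° to the horizontal. Measuring y along the incline from the free-surface line, vertical depth h = y·sinθ with sinθ = 0.587785.
The centroid is at the centre, 1.55 m below the top of the plate, so y_c = 0.514 + 1.55 = 2.064 m and h_c = 2.064 × 0.587785 = 1.21319 m.
A = π(1.55)² = 7.54768 m².
Resultant F = γ·h_c·A = 10.05525 × 1.21319 × 7.54768 = 92.0736 kN.
I_c = πr⁴/4 = π × 1.55⁴/4 = 4.53332 m⁴.
Centre of pressure: y_p = y_c + I_c/(y_c·A) = 2.064 + 4.53332/(2.064 × 7.54768) = 2.064 + 0.291 = 2.355 m along the plane.
Vertically, h_p = y_p·sinθ = 2.355 × 0.587785 = 1.38423 m.

h_p = 1.38 m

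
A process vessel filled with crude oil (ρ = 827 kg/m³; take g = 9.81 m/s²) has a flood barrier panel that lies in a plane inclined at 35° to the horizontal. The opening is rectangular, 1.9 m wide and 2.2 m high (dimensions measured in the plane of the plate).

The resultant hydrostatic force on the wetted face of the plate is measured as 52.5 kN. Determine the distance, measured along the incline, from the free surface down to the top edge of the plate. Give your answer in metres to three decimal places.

γ = ρg = 827 × 9.81 / 1000 = 8.11287 kN/m³.
A = 1.9 × 2.2 = 4.18 m².
From F = γ·h_c·A, the centroid depth is h_c = 52.5/(8.11287 × 4.18) = 1.54813 m.
Let θ = 35° be the plate's angle to the horizontal; measure y along the incline from where the plane meets the free surface. Vertical depth h = y·sinθ with sinθ = 0.573576.
Along the incline, y_c = h_c/sinθ = 1.54813/0.573576 = 2.69908 m.
The centroid lies 2.2/2 = 1.1 m below the top edge, so the top edge sits at y_top = 2.69908 − 1.1 = 1.59908 m along the incline.

y_top ≈ 1.599 m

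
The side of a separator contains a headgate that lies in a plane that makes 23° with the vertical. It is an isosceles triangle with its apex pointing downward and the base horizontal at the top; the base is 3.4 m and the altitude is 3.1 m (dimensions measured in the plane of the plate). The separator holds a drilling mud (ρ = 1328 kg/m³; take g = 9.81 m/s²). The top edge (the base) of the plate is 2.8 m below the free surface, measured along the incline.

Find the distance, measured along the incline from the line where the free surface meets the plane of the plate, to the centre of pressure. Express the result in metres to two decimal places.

γ = ρg = 1328 × 9.81 / 1000 = 13.02768 kN/m³.
The plate makes 23° with the vertical, i.e. θ = 90° − 23° = 67° to the horizontal. Measuring y along the incline from the free-surface line, vertical depth h = y·sinθ with sinθ = 0.920505.
With the apex down, the centroid sits h/3 = 3.1/3 = 1.03333 m below the base (the top edge), so y_c = 2.8 + 1.03333 = 3.83333 m and h_c = 3.83333 × 0.920505 = 3.5286 m.
A = ½ × 3.4 × 3.1 = 5.27 m².
Resultant F = γ·h_c·A = 13.02768 × 3.5286 × 5.27 = 242.259 kN.
I_c = b·h³/36 = 3.4 × 3.1³/36 = 2.81359 m⁴.
Centre of pressure: y_p = y_c + I_c/(y_c·A) = 3.83333 + 2.81359/(3.83333 × 5.27) = 3.83333 + 0.139275 = 3.97261 m along the plane.

y_p = 3.97 m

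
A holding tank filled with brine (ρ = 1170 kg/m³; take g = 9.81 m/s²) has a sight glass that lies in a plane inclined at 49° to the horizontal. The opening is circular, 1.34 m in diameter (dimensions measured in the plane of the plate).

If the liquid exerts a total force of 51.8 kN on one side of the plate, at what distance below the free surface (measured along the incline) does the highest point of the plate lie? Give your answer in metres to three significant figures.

γ = ρg = 1170 × 9.81 / 1000 = 11.4777 kN/m³.
A = π(0.67)² = 1.41026 m².
From F = γ·h_c·A, the centroid depth is h_c = 51.8/(11.4777 × 1.41026) = 3.20019 m.
Let θ = 49° be the plate's angle to the horizontal; measure y along the incline from where the plane meets the free surface. Vertical depth h = y·sinθ with sinθ = 0.754710.
Along the incline, y_c = h_c/sinθ = 3.20019/0.754710 = 4.24029 m.
The centroid is at the centre, 0.67 m below the top of the plate, so the highest point sits at y_top = 4.24029 − 0.67 = 3.57029 m along the incline.

y_top ≈ 3.57 m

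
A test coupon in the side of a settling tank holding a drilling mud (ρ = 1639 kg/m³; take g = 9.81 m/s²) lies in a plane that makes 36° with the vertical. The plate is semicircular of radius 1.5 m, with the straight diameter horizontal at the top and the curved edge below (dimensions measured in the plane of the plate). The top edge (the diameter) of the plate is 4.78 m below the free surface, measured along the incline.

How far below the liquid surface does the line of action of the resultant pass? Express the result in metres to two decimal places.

h_p = 4.41 m

γ = ρg = 1639 × 9.81 / 1000 = 16.07859 kN/m³.
The plate makes 36° with the vertical, i.e. θ = 90° − 36° = 54° to the horizontal. Measuring y along the incline from the free-surface line, vertical depth h = y·sinθ with sinθ = 0.809017.
The centroid of a semicircle lies 4r/(3π) = 0.63662 m from the diameter, here below the top edge, so y_c = 4.78 + 0.63662 = 5.41662 m and h_c = 5.41662 × 0.809017 = 4.38214 m.
A = πr²/2 = π × 1.5²/2 = 3.53429 m².
Resultant F = γ·h_c·A = 16.07859 × 4.38214 × 3.53429 = 249.021 kN.
I_c = (π/8 − 8/(9π))·r⁴ = 0.109757 × 1.5⁴ = 0.555645 m⁴.
Centre of pressure: y_p = y_c + I_c/(y_c·A) = 5.41662 + 0.555645/(5.41662 × 3.53429) = 5.41662 + 0.0290246 = 5.44564 m along the plane.
Vertically, h_p = y_p·sinθ = 5.44564 × 0.809017 = 4.40562 m.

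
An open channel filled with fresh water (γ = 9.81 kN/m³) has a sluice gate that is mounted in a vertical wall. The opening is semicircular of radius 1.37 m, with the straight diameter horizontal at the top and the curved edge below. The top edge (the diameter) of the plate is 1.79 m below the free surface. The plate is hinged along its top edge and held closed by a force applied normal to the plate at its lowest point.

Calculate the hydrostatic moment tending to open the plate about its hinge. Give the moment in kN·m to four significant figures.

γ = 9.81 kN/m³.
The centroid of a semicircle lies 4r/(3π) = 0.581446 m from the diameter, here below the top edge, so the centroid depth is h_c = 1.79 + 0.581446 = 2.37145 m.
A = πr²/2 = π × 1.37²/2 = 2.94823 m².
Resultant F = γ·h_c·A = 9.81 × 2.37145 × 2.94823 = 68.5874 kN.
I_c = (π/8 − 8/(9π))·r⁴ = 0.109757 × 1.37⁴ = 0.386647 m⁴.
Centre of pressure: y_p = y_c + I_c/(y_c·A) = 2.37145 + 0.386647/(2.37145 × 2.94823) = 2.37145 + 0.0553018 = 2.42675 m along the plane.
The resultant acts 0.581446 + 0.0553018 = 0.636748 m (along the plate) below the hinge at the top edge, so the moment about the hinge is M = F × 0.636748 = 68.5874 × 0.636748 = 43.6729 kN·m.

M ≈ 43.67 kN·m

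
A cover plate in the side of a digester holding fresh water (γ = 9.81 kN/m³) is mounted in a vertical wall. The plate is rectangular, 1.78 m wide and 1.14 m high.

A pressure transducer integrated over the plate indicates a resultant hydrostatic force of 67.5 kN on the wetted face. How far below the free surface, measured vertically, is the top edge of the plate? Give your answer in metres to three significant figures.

d_top ≈ 2.82 m

γ = 9.81 kN/m³.
A = 1.78 × 1.14 = 2.0292 m².
From F = γ·h_c·A, the centroid depth is h_c = 67.5/(9.81 × 2.0292) = 3.39086 m.
The centroid lies 1.14/2 = 0.57 m below the top edge, so the top edge sits at h_top = 3.39086 − 0.57 = 2.82086 m below the surface.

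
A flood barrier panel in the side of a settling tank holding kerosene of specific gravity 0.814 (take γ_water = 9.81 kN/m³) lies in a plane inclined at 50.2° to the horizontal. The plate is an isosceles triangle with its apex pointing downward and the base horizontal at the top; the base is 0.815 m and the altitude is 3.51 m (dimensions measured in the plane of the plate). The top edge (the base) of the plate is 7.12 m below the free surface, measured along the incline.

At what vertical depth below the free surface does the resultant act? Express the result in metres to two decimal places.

γ = 0.814 × 9.81 = 7.98534 kN/m³.
Let θ = 50.2° be the plate's angle to the horizontal; measure y along the incline from where the plane meets the free surface. Vertical depth h = y·sinθ with sinθ = 0.768284.
With the apex down, the centroid sits h/3 = 3.51/3 = 1.17 m below the base (the top edge), so y_c = 7.12 + 1.17 = 8.29 m and h_c = 8.29 × 0.768284 = 6.36907 m.
A = ½ × 0.815 × 3.51 = 1.43032 m².
Resultant F = γ·h_c·A = 7.98534 × 6.36907 × 1.43032 = 72.7449 kN.
I_c = b·h³/36 = 0.815 × 3.51³/36 = 0.978986 m⁴.
Centre of pressure: y_p = y_c + I_c/(y_c·A) = 8.29 + 0.978986/(8.29 × 1.43032) = 8.29 + 0.0825636 = 8.37256 m along the plane.
Vertically, h_p = y_p·sinθ = 8.37256 × 0.768284 = 6.4325 m.

h_p = 6.43 m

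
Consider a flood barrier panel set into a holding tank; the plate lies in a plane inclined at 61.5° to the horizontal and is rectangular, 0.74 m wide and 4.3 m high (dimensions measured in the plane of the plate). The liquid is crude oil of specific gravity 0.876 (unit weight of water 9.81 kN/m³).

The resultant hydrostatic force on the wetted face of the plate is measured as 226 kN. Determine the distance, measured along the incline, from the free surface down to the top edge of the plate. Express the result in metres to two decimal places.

y_top ≈ 7.25 m

γ = 0.876 × 9.81 = 8.59356 kN/m³.
A = 0.74 × 4.3 = 3.182 m².
From F = γ·h_c·A, the centroid depth is h_c = 226/(8.59356 × 3.182) = 8.26485 m.
Let θ = 61.5° be the plate's angle to the horizontal; measure y along the incline from where the plane meets the free surface. Vertical depth h = y·sinθ with sinθ = 0.878817.
Along the incline, y_c = h_c/sinθ = 8.26485/0.878817 = 9.40452 m.
The centroid lies 4.3/2 = 2.15 m below the top edge, so the top edge sits at y_top = 9.40452 − 2.15 = 7.25452 m along the incline.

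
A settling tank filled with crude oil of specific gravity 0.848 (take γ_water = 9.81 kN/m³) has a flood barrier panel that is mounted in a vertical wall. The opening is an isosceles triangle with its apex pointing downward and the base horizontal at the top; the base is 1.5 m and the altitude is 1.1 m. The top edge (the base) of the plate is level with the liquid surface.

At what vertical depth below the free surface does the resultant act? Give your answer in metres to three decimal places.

h_p = 0.550 m

γ = 0.848 × 9.81 = 8.31888 kN/m³.
With the apex down, the centroid sits h/3 = 1.1/3 = 0.366667 m below the base (the top edge), so the centroid depth is h_c = 0.366667 m.
A = ½ × 1.5 × 1.1 = 0.825 m².
Resultant F = γ·h_c·A = 8.31888 × 0.366667 × 0.825 = 2.51646 kN.
I_c = b·h³/36 = 1.5 × 1.1³/36 = 0.0554583 m⁴.
Centre of pressure: y_p = y_c + I_c/(y_c·A) = 0.366667 + 0.0554583/(0.366667 × 0.825) = 0.366667 + 0.183333 = 0.55 m along the plane.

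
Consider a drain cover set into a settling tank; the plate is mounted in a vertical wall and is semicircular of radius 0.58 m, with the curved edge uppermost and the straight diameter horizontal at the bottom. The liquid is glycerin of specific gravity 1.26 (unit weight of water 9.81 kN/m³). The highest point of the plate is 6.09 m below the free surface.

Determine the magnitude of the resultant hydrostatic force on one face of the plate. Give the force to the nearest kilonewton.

F ≈ 42 kN

γ = 1.26 × 9.81 = 12.3606 kN/m³.
The centroid lies 4r/(3π) = 0.24616 m above the diameter, so r − 4r/(3π) = 0.58 − 0.24616 = 0.33384 m below the topmost point, so the centroid depth is h_c = 6.09 + 0.33384 = 6.42384 m.
A = πr²/2 = π × 0.58²/2 = 0.528416 m².
Resultant F = γ·h_c·A = 12.3606 × 6.42384 × 0.528416 = 41.9576 kN.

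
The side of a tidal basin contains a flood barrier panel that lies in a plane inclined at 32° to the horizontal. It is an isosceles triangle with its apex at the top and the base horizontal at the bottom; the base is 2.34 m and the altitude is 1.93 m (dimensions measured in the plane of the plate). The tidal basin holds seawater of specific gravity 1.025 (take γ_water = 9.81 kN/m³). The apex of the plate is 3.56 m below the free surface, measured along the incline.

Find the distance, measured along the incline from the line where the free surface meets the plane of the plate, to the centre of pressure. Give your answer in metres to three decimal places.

y_p = 4.889 m

γ = 1.025 × 9.81 = 10.05525 kN/m³.
Let θ = 32° be the plate's angle to the horizontal; measure y along the incline from where the plane meets the free surface. Vertical depth h = y·sinθ with sinθ = 0.529919.
With the apex up, the centroid sits 2h/3 = 2 × 1.93/3 = 1.28667 m below the apex, so y_c = 3.56 + 1.28667 = 4.84667 m and h_c = 4.84667 × 0.529919 = 2.56834 m.
A = ½ × 2.34 × 1.93 = 2.2581 m².
Resultant F = γ·h_c·A = 10.05525 × 2.56834 × 2.2581 = 58.3161 kN.
I_c = b·h³/36 = 2.34 × 1.93³/36 = 0.467289 m⁴.
Centre of pressure: y_p = y_c + I_c/(y_c·A) = 4.84667 + 0.467289/(4.84667 × 2.2581) = 4.84667 + 0.0426972 = 4.88937 m along the plane.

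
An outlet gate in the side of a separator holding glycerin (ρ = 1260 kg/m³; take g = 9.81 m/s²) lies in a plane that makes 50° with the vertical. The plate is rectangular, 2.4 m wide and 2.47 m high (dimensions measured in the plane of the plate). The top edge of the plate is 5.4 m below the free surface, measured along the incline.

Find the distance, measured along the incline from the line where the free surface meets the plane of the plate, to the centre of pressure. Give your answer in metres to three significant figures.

y_p = 6.71 m

γ = ρg = 1260 × 9.81 / 1000 = 12.3606 kN/m³.
The plate makes 50° with the vertical, i.e. θ = 90° − 50° = 40° to the horizontal. Measuring y along the incline from the free-surface line, vertical depth h = y·sinθ with sinθ = 0.642788.
The centroid lies 2.47/2 = 1.235 m below the top edge, so y_c = 5.4 + 1.235 = 6.635 m and h_c = 6.635 × 0.642788 = 4.2649 m.
A = 2.4 × 2.47 = 5.928 m².
Resultant F = γ·h_c·A = 12.3606 × 4.2649 × 5.928 = 312.505 kN.
I_c = b·h³/12 = 2.4 × 2.47³/12 = 3.01384 m⁴.
Centre of pressure: y_p = y_c + I_c/(y_c·A) = 6.635 + 3.01384/(6.635 × 5.928) = 6.635 + 0.0766251 = 6.71163 m along the plane.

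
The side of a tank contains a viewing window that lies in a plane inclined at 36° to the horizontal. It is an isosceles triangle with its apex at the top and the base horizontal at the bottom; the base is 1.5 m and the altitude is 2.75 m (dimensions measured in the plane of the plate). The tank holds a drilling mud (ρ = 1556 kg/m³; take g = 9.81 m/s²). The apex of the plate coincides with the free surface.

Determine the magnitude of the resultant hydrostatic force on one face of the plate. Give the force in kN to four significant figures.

γ = ρg = 1556 × 9.81 / 1000 = 15.26436 kN/m³.
Let θ = 36° be the plate's angle to the horizontal; measure y along the incline from where the plane meets the free surface. Vertical depth h = y·sinθ with sinθ = 0.587785.
With the apex up, the centroid sits 2h/3 = 2 × 2.75/3 = 1.83333 m below the apex, so y_c = 1.83333 m and h_c = 1.83333 × 0.587785 = 1.0776 m.
A = ½ × 1.5 × 2.75 = 2.0625 m².
Resultant F = γ·h_c·A = 15.26436 × 1.0776 × 2.0625 = 33.9258 kN.

F ≈ 33.93 kN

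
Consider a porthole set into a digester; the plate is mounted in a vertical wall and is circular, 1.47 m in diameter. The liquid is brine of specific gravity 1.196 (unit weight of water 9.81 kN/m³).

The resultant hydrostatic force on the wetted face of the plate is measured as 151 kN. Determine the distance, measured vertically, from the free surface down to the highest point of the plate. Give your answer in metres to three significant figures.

d_top ≈ 6.85 m

γ = 1.196 × 9.81 = 11.73276 kN/m³.
A = π(0.735)² = 1.69717 m².
From F = γ·h_c·A, the centroid depth is h_c = 151/(11.73276 × 1.69717) = 7.58318 m.
The centroid is at the centre, 0.735 m below the top of the plate, so the highest point sits at h_top = 7.58318 − 0.735 = 6.84818 m below the surface.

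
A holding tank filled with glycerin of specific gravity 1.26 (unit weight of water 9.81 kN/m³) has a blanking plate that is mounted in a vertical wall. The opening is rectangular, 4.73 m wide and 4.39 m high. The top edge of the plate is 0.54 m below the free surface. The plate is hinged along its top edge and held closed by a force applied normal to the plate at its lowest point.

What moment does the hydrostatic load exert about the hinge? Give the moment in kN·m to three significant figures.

M ≈ 1950 kN·m

γ = 1.26 × 9.81 = 12.3606 kN/m³.
The centroid lies 4.39/2 = 2.195 m below the top edge, so the centroid depth is h_c = 0.54 + 2.195 = 2.735 m.
A = 4.73 × 4.39 = 20.7647 m².
Resultant F = γ·h_c·A = 12.3606 × 2.735 × 20.7647 = 701.976 kN.
I_c = b·h³/12 = 4.73 × 4.39³/12 = 33.3483 m⁴.
Centre of pressure: y_p = y_c + I_c/(y_c·A) = 2.735 + 33.3483/(2.735 × 20.7647) = 2.735 + 0.587206 = 3.32221 m along the plane.
The resultant acts 2.195 + 0.587206 = 2.78221 m (along the plate) below the hinge at the top edge, so the moment about the hinge is M = F × 2.78221 = 701.976 × 2.78221 = 1953.04 kN·m.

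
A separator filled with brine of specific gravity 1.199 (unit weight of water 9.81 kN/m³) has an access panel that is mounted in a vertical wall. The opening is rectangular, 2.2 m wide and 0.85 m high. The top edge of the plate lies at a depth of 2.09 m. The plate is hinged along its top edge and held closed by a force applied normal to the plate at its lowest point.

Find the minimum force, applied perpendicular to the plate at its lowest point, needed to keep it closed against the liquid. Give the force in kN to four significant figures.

γ = 1.199 × 9.81 = 11.76219 kN/m³.
The centroid lies 0.85/2 = 0.425 m below the top edge, so the centroid depth is h_c = 2.09 + 0.425 = 2.515 m.
A = 2.2 × 0.85 = 1.87 m².
Resultant F = γ·h_c·A = 11.76219 × 2.515 × 1.87 = 55.3182 kN.
I_c = b·h³/12 = 2.2 × 0.85³/12 = 0.11259 m⁴.
Centre of pressure: y_p = y_c + I_c/(y_c·A) = 2.515 + 0.11259/(2.515 × 1.87) = 2.515 + 0.0239398 = 2.53894 m along the plane.
The resultant acts 0.425 + 0.0239398 = 0.44894 m (along the plate) below the hinge at the top edge, so the moment about the hinge is M = F × 0.44894 = 55.3182 × 0.44894 = 24.8346 kN·m.
A normal force at the bottom, 0.85 m from the hinge, must supply this moment: P = 24.8346/0.85 = 29.2172 kN.

P ≈ 29.22 kN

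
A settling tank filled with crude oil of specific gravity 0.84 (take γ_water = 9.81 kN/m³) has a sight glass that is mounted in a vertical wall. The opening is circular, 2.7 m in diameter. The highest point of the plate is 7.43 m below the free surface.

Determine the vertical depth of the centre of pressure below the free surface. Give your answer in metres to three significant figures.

h_p = 8.83 m

γ = 0.84 × 9.81 = 8.2404 kN/m³.
The centroid is at the centre, 1.35 m below the top of the plate, so the centroid depth is h_c = 7.43 + 1.35 = 8.78 m.
A = π(1.35)² = 5.72555 m².
Resultant F = γ·h_c·A = 8.2404 × 8.78 × 5.72555 = 414.248 kN.
I_c = πr⁴/4 = π × 1.35⁴/4 = 2.6087 m⁴.
Centre of pressure: y_p = y_c + I_c/(y_c·A) = 8.78 + 2.6087/(8.78 × 5.72555) = 8.78 + 0.0518934 = 8.83189 m along the plane.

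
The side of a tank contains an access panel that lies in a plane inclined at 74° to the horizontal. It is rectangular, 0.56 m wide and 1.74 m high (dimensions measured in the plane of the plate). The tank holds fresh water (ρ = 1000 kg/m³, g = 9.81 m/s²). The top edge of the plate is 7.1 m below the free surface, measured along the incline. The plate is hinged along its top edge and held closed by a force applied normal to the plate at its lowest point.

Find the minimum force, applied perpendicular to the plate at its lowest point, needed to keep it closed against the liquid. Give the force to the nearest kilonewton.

γ = ρg = 1000 × 9.81 = 9810 N/m³ = 9.81 kN/m³.
Let θ = 74° be the plate's angle to the horizontal; measure y along the incline from where the plane meets the free surface. Vertical depth h = y·sinθ with sinθ = 0.961262.
The centroid lies 1.74/2 = 0.87 m below the top edge, so y_c = 7.1 + 0.87 = 7.97 m and h_c = 7.97 × 0.961262 = 7.66126 m.
A = 0.56 × 1.74 = 0.9744 m².
Resultant F = γ·h_c·A = 9.81 × 7.66126 × 0.9744 = 73.2329 kN.
I_c = b·h³/12 = 0.56 × 1.74³/12 = 0.245841 m⁴.
Centre of pressure: y_p = y_c + I_c/(y_c·A) = 7.97 + 0.245841/(7.97 × 0.9744) = 7.97 + 0.0316562 = 8.00166 m along the plane.
The resultant acts 0.87 + 0.0316562 = 0.901656 m (along the plate) below the hinge at the top edge, so the moment about the hinge is M = F × 0.901656 = 73.2329 × 0.901656 = 66.0309 kN·m.
A normal force at the bottom, 1.74 m from the hinge, must supply this moment: P = 66.0309/1.74 = 37.9488 kN.

P ≈ 38 kN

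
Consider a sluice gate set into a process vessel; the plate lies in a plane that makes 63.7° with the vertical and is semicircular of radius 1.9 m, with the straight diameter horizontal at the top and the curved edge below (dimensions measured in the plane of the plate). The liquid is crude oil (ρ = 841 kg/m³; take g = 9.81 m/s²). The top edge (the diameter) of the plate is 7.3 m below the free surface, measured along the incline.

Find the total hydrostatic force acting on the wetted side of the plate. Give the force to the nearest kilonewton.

γ = ρg = 841 × 9.81 / 1000 = 8.25021 kN/m³.
The plate makes 63.7° with the vertical, i.e. θ = 90° − 63.7° = 26.3° to the horizontal. Measuring y along the incline from the free-surface line, vertical depth h = y·sinθ with sinθ = 0.443071.
The centroid of a semicircle lies 4r/(3π) = 0.806385 m from the diameter, here below the top edge, so y_c = 7.3 + 0.806385 = 8.10638 m and h_c = 8.10638 × 0.443071 = 3.5917 m.
A = πr²/2 = π × 1.9²/2 = 5.67057 m².
Resultant F = γ·h_c·A = 8.25021 × 3.5917 × 5.67057 = 168.032 kN.

F ≈ 168 kN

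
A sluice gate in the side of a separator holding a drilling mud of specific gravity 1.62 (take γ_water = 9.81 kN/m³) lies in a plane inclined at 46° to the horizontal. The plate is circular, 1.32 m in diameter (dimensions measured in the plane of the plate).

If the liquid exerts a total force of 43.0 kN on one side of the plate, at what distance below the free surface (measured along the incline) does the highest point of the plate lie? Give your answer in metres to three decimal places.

y_top ≈ 2.089 m

γ = 1.62 × 9.81 = 15.8922 kN/m³.
A = π(0.66)² = 1.36848 m².
From F = γ·h_c·A, the centroid depth is h_c = 43.0/(15.8922 × 1.36848) = 1.97718 m.
Let θ = 46° be the plate's angle to the horizontal; measure y along the incline from where the plane meets the free surface. Vertical depth h = y·sinθ with sinθ = 0.719340.
Along the incline, y_c = h_c/sinθ = 1.97718/0.719340 = 2.7486 m.
The centroid is at the centre, 0.66 m below the top of the plate, so the highest point sits at y_top = 2.7486 − 0.66 = 2.0886 m along the incline.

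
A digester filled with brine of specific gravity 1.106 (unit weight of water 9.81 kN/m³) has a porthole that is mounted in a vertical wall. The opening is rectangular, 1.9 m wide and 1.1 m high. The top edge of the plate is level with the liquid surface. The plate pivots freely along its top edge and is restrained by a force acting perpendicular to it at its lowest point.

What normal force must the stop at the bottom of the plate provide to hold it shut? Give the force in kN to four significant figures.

γ = 1.106 × 9.81 = 10.84986 kN/m³.
The centroid lies 1.1/2 = 0.55 m below the top edge, so the centroid depth is h_c = 0.55 m.
A = 1.9 × 1.1 = 2.09 m².
Resultant F = γ·h_c·A = 10.84986 × 0.55 × 2.09 = 12.4719 kN.
I_c = b·h³/12 = 1.9 × 1.1³/12 = 0.210742 m⁴.
Centre of pressure: y_p = y_c + I_c/(y_c·A) = 0.55 + 0.210742/(0.55 × 2.09) = 0.55 + 0.183334 = 0.733334 m along the plane.
The resultant acts 0.55 + 0.183334 = 0.733334 m (along the plate) below the hinge at the top edge, so the moment about the hinge is M = F × 0.733334 = 12.4719 × 0.733334 = 9.14607 kN·m.
A normal force at the bottom, 1.1 m from the hinge, must supply this moment: P = 9.14607/1.1 = 8.31461 kN.

P ≈ 8.315 kN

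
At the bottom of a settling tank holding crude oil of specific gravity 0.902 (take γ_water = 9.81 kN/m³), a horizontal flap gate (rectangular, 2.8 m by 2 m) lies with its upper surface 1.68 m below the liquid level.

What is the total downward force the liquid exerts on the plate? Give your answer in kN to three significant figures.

γ = 0.902 × 9.81 = 8.84862 kN/m³.
The plate is horizontal, so pressure is uniform at p = γ·h = 8.84862 × 1.68 = 14.8657 kN/m².
A = 2.8 × 2 = 5.6 m².
F = p·A = 14.8657 × 5.6 = 83.2479 kN.

F ≈ 83.2 kN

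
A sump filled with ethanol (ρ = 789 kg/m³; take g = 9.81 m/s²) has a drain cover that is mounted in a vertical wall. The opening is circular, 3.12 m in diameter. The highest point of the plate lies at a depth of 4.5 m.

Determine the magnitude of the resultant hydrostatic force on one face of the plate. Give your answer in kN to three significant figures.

γ = ρg = 789 × 9.81 / 1000 = 7.74009 kN/m³.
The centroid is at the centre, 1.56 m below the top of the plate, so the centroid depth is h_c = 4.5 + 1.56 = 6.06 m.
A = π(1.56)² = 7.64538 m².
Resultant F = γ·h_c·A = 7.74009 × 6.06 × 7.64538 = 358.606 kN.

F ≈ 359 kN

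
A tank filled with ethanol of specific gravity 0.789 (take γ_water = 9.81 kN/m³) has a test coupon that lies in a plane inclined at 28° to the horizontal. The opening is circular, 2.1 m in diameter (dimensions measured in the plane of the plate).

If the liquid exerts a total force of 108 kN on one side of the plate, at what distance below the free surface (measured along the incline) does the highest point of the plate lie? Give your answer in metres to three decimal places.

γ = 0.789 × 9.81 = 7.74009 kN/m³.
A = π(1.05)² = 3.46361 m².
From F = γ·h_c·A, the centroid depth is h_c = 108/(7.74009 × 3.46361) = 4.02855 m.
Let θ = 28° be the plate's angle to the horizontal; measure y along the incline from where the plane meets the free surface. Vertical depth h = y·sinθ with sinθ = 0.469472.
Along the incline, y_c = h_c/sinθ = 4.02855/0.469472 = 8.58102 m.
The centroid is at the centre, 1.05 m below the top of the plate, so the highest point sits at y_top = 8.58102 − 1.05 = 7.53102 m along the incline.

y_top ≈ 7.531 m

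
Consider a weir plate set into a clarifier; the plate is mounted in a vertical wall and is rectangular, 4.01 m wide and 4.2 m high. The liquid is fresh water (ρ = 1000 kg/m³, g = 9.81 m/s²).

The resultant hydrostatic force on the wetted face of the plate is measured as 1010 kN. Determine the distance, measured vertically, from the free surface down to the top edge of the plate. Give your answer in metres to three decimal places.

d_top ≈ 4.013 m

γ = ρg = 1000 × 9.81 = 9810 N/m³ = 9.81 kN/m³.
A = 4.01 × 4.2 = 16.842 m².
From F = γ·h_c·A, the centroid depth is h_c = 1010/(9.81 × 16.842) = 6.11306 m.
The centroid lies 4.2/2 = 2.1 m below the top edge, so the top edge sits at h_top = 6.11306 − 2.1 = 4.01306 m below the surface.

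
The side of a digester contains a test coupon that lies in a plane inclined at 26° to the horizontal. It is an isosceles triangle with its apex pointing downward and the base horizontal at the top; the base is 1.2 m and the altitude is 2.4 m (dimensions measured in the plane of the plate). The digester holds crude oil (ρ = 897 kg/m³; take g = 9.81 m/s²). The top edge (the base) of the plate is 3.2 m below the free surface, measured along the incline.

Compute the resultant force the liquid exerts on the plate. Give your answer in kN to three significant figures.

F ≈ 22.2 kN

γ = ρg = 897 × 9.81 / 1000 = 8.79957 kN/m³.
Let θ = 26° be the plate's angle to the horizontal; measure y along the incline from where the plane meets the free surface. Vertical depth h = y·sinθ with sinθ = 0.438371.
With the apex down, the centroid sits h/3 = 2.4/3 = 0.8 m below the base (the top edge), so y_c = 3.2 + 0.8 = 4 m and h_c = 4 × 0.438371 = 1.75348 m.
A = ½ × 1.2 × 2.4 = 1.44 m².
Resultant F = γ·h_c·A = 8.79957 × 1.75348 × 1.44 = 22.219 kN.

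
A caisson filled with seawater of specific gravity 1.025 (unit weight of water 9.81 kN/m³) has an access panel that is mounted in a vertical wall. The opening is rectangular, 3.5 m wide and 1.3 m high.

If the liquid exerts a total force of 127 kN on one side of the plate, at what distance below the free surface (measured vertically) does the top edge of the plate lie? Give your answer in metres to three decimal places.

d_top ≈ 2.126 m

γ = 1.025 × 9.81 = 10.05525 kN/m³.
A = 3.5 × 1.3 = 4.55 m².
From F = γ·h_c·A, the centroid depth is h_c = 127/(10.05525 × 4.55) = 2.77587 m.
The centroid lies 1.3/2 = 0.65 m below the top edge, so the top edge sits at h_top = 2.77587 − 0.65 = 2.12587 m below the surface.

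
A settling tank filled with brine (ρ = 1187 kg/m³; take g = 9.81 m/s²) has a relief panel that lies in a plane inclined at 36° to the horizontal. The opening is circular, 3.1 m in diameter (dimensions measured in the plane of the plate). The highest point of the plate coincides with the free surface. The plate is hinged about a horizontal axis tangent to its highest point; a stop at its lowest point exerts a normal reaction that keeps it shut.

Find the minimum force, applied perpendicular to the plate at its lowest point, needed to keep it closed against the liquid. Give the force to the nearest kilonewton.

P ≈ 50 kN

γ = ρg = 1187 × 9.81 / 1000 = 11.64447 kN/m³.
Let θ = 36° be the plate's angle to the horizontal; measure y along the incline from where the plane meets the free surface. Vertical depth h = y·sinθ with sinθ = 0.587785.
The centroid is at the centre, 1.55 m below the top of the plate, so y_c = 1.55 m and h_c = 1.55 × 0.587785 = 0.911067 m.
A = π(1.55)² = 7.54768 m².
Resultant F = γ·h_c·A = 11.64447 × 0.911067 × 7.54768 = 80.0725 kN.
I_c = πr⁴/4 = π × 1.55⁴/4 = 4.53332 m⁴.
Centre of pressure: y_p = y_c + I_c/(y_c·A) = 1.55 + 4.53332/(1.55 × 7.54768) = 1.55 + 0.3875 = 1.9375 m along the plane.
The resultant acts 1.55 + 0.3875 = 1.9375 m (along the plate) below the hinge at the top edge, so the moment about the hinge is M = F × 1.9375 = 80.0725 × 1.9375 = 155.14 kN·m.
A normal force at the bottom, 3.1 m from the hinge, must supply this moment: P = 155.14/3.1 = 50.0452 kN.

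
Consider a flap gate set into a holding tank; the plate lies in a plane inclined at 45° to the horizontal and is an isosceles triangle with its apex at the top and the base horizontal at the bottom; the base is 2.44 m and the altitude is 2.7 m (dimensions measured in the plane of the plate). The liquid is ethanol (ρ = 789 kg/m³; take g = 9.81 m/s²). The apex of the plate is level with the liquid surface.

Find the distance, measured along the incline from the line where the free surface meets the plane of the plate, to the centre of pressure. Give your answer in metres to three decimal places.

γ = ρg = 789 × 9.81 / 1000 = 7.74009 kN/m³.
Let θ = 45° be the plate's angle to the horizontal; measure y along the incline from where the plane meets the free surface. Vertical depth h = y·sinθ with sinθ = 0.707107.
With the apex up, the centroid sits 2h/3 = 2 × 2.7/3 = 1.8 m below the apex, so y_c = 1.8 m and h_c = 1.8 × 0.707107 = 1.27279 m.
A = ½ × 2.44 × 2.7 = 3.294 m².
Resultant F = γ·h_c·A = 7.74009 × 1.27279 × 3.294 = 32.4509 kN.
I_c = b·h³/36 = 2.44 × 2.7³/36 = 1.33407 m⁴.
Centre of pressure: y_p = y_c + I_c/(y_c·A) = 1.8 + 1.33407/(1.8 × 3.294) = 1.8 + 0.225 = 2.025 m along the plane.

y_p = 2.025 m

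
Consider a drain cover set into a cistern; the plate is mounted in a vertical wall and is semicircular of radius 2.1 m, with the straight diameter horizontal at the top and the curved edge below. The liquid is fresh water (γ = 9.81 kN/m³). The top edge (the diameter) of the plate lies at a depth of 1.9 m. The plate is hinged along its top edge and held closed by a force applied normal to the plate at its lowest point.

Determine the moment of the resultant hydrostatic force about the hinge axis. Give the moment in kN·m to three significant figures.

γ = 9.81 kN/m³.
The centroid of a semicircle lies 4r/(3π) = 0.891268 m from the diameter, here below the top edge, so the centroid depth is h_c = 1.9 + 0.891268 = 2.79127 m.
A = πr²/2 = π × 2.1²/2 = 6.92721 m².
Resultant F = γ·h_c·A = 9.81 × 2.79127 × 6.92721 = 189.683 kN.
I_c = (π/8 − 8/(9π))·r⁴ = 0.109757 × 2.1⁴ = 2.13457 m⁴.
Centre of pressure: y_p = y_c + I_c/(y_c·A) = 2.79127 + 2.13457/(2.79127 × 6.92721) = 2.79127 + 0.110395 = 2.90166 m along the plane.
The resultant acts 0.891268 + 0.110395 = 1.00166 m (along the plate) below the hinge at the top edge, so the moment about the hinge is M = F × 1.00166 = 189.683 × 1.00166 = 189.998 kN·m.

M ≈ 190 kN·m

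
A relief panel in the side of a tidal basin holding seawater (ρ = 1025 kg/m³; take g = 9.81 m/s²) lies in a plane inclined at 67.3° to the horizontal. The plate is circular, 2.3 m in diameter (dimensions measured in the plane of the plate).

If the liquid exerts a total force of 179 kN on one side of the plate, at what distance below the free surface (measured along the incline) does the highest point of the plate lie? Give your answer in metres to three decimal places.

y_top ≈ 3.494 m

γ = ρg = 1025 × 9.81 / 1000 = 10.05525 kN/m³.
A = π(1.15)² = 4.15476 m².
From F = γ·h_c·A, the centroid depth is h_c = 179/(10.05525 × 4.15476) = 4.28464 m.
Let θ = 67.3° be the plate's angle to the horizontal; measure y along the incline from where the plane meets the free surface. Vertical depth h = y·sinθ with sinθ = 0.922538.
Along the incline, y_c = h_c/sinθ = 4.28464/0.922538 = 4.6444 m.
The centroid is at the centre, 1.15 m below the top of the plate, so the highest point sits at y_top = 4.6444 − 1.15 = 3.4944 m along the incline.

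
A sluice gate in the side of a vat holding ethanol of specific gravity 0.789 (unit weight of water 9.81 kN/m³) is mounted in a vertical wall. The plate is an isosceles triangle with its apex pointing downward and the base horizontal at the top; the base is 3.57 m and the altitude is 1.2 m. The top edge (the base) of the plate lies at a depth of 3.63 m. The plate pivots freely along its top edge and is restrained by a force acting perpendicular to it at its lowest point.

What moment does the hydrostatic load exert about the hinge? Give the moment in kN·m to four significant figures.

γ = 0.789 × 9.81 = 7.74009 kN/m³.
With the apex down, the centroid sits h/3 = 1.2/3 = 0.4 m below the base (the top edge), so the centroid depth is h_c = 3.63 + 0.4 = 4.03 m.
A = ½ × 3.57 × 1.2 = 2.142 m².
Resultant F = γ·h_c·A = 7.74009 × 4.03 × 2.142 = 66.8145 kN.
I_c = b·h³/36 = 3.57 × 1.2³/36 = 0.17136 m⁴.
Centre of pressure: y_p = y_c + I_c/(y_c·A) = 4.03 + 0.17136/(4.03 × 2.142) = 4.03 + 0.0198511 = 4.04985 m along the plane.
The resultant acts 0.4 + 0.0198511 = 0.419851 m (along the plate) below the hinge at the top edge, so the moment about the hinge is M = F × 0.419851 = 66.8145 × 0.419851 = 28.0521 kN·m.

M ≈ 28.05 kN·m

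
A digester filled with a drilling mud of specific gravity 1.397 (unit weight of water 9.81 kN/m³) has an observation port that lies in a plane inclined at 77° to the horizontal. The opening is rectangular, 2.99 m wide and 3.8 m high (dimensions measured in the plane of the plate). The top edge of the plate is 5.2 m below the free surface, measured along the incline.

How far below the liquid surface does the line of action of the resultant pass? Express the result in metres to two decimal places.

γ = 1.397 × 9.81 = 13.70457 kN/m³.
Let θ = 77° be the plate's angle to the horizontal; measure y along the incline from where the plane meets the free surface. Vertical depth h = y·sinθ with sinθ = 0.974370.
The centroid lies 3.8/2 = 1.9 m below the top edge, so y_c = 5.2 + 1.9 = 7.1 m and h_c = 7.1 × 0.974370 = 6.91803 m.
A = 2.99 × 3.8 = 11.362 m².
Resultant F = γ·h_c·A = 13.70457 × 6.91803 × 11.362 = 1077.22 kN.
I_c = b·h³/12 = 2.99 × 3.8³/12 = 13.6723 m⁴.
Centre of pressure: y_p = y_c + I_c/(y_c·A) = 7.1 + 13.6723/(7.1 × 11.362) = 7.1 + 0.169484 = 7.26948 m along the plane.
Vertically, h_p = y_p·sinθ = 7.26948 × 0.974370 = 7.08316 m.

h_p = 7.08 m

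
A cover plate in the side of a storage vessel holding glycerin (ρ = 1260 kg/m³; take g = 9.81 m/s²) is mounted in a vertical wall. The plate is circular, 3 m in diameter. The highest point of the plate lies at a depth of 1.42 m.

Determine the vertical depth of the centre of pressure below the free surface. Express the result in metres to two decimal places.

h_p = 3.11 m

γ = ρg = 1260 × 9.81 / 1000 = 12.3606 kN/m³.
The centroid is at the centre, 1.5 m below the top of the plate, so the centroid depth is h_c = 1.42 + 1.5 = 2.92 m.
A = π(1.5)² = 7.06858 m².
Resultant F = γ·h_c·A = 12.3606 × 2.92 × 7.06858 = 255.126 kN.
I_c = πr⁴/4 = π × 1.5⁴/4 = 3.97608 m⁴.
Centre of pressure: y_p = y_c + I_c/(y_c·A) = 2.92 + 3.97608/(2.92 × 7.06858) = 2.92 + 0.192637 = 3.11264 m along the plane.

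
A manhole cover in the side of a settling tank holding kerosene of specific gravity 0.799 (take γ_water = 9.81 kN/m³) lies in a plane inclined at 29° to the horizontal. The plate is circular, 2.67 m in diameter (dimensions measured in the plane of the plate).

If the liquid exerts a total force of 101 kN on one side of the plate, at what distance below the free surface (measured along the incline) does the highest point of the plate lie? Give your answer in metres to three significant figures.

γ = 0.799 × 9.81 = 7.83819 kN/m³.
A = π(1.335)² = 5.59902 m².
From F = γ·h_c·A, the centroid depth is h_c = 101/(7.83819 × 5.59902) = 2.30141 m.
Let θ = 29° be the plate's angle to the horizontal; measure y along the incline from where the plane meets the free surface. Vertical depth h = y·sinθ with sinθ = 0.484810.
Along the incline, y_c = h_c/sinθ = 2.30141/0.484810 = 4.74703 m.
The centroid is at the centre, 1.335 m below the top of the plate, so the highest point sits at y_top = 4.74703 − 1.335 = 3.41203 m along the incline.

y_top ≈ 3.41 m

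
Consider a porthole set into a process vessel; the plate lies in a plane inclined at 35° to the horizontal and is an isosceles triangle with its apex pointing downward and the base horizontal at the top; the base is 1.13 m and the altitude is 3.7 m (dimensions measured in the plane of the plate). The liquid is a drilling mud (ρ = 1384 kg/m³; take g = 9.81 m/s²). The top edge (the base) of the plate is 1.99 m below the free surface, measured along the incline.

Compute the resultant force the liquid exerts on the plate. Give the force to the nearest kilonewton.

F ≈ 52 kN

γ = ρg = 1384 × 9.81 / 1000 = 13.57704 kN/m³.
Let θ = 35° be the plate's angle to the horizontal; measure y along the incline from where the plane meets the free surface. Vertical depth h = y·sinθ with sinθ = 0.573576.
With the apex down, the centroid sits h/3 = 3.7/3 = 1.23333 m below the base (the top edge), so y_c = 1.99 + 1.23333 = 3.22333 m and h_c = 3.22333 × 0.573576 = 1.84882 m.
A = ½ × 1.13 × 3.7 = 2.0905 m².
Resultant F = γ·h_c·A = 13.57704 × 1.84882 × 2.0905 = 52.4747 kN.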